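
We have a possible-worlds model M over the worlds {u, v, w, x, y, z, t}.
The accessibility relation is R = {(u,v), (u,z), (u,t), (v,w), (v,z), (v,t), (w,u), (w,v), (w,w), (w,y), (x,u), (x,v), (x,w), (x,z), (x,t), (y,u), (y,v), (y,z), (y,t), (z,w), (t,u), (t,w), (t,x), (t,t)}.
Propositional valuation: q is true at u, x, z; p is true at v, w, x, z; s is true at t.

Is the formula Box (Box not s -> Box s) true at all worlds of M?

Let φ = Box (Box not s -> Box s). Evaluate φ at each world:
  u (successors {v, z, t}): φ is false.
  v (successors {w, z, t}): φ is false.
  w (successors {u, v, w, y}): φ is false.
  x (successors {u, v, w, z, t}): φ is false.
  y (successors {u, v, z, t}): φ is false.
  z (successors {w}): φ is false.
  t (successors {u, w, x, t}): φ is false.
Detail at u (counterexample):
  At u: Box (Box not s -> Box s) requires Box not s -> Box s at every successor {v, z, t}.
    Box not s -> Box s fails at z, so Box (Box not s -> Box s) is false at u.
      At z: Box not s is true, Box s is false, so Box not s -> Box s is false.

No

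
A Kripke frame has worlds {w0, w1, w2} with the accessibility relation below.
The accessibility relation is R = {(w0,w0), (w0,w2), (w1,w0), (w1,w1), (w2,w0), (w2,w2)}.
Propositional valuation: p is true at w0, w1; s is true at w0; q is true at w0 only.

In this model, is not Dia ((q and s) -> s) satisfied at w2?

No

At w2: Dia ((q and s) -> s) is true, so not Dia ((q and s) -> s) is false.
  At w2: Dia ((q and s) -> s) requires (q and s) -> s at some successor in {w0, w2}.
    (q and s) -> s holds at w0, so Dia ((q and s) -> s) is true at w2.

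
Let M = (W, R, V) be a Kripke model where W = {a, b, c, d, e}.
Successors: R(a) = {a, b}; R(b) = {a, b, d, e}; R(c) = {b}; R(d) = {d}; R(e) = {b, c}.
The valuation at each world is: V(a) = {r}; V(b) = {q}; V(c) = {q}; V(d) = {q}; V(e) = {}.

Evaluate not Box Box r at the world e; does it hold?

Yes

At e: Box Box r is false, so not Box Box r is true.
  At e: Box Box r requires Box r at every successor {b, c}.
    Box r fails at b, so Box Box r is false at e.
      At b: Box r requires r at every successor {a, b, d, e}.
        r fails at b, so Box r is false at b.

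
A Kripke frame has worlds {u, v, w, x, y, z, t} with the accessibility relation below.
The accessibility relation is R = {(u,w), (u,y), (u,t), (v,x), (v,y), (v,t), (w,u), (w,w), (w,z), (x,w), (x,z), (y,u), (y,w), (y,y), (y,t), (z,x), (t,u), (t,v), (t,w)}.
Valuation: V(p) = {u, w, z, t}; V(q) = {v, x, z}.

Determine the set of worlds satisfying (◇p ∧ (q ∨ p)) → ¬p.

Recall that ◇ψ holds at a world iff ψ holds at some accessible world.
Let φ = (◇p ∧ (q ∨ p)) → ¬p. Evaluate φ at each world:
  u (successors {w, y, t}): φ is false.
  v (successors {x, y, t}): φ is true.
  w (successors {u, w, z}): φ is false.
  x (successors {w, z}): φ is true.
  y (successors {u, w, y, t}): φ is true.
  z (successors {x}): φ is true.
  t (successors {u, v, w}): φ is false.
For instance, at x:
  At x: ◇p ∧ (q ∨ p) is true, ¬p is true, so (◇p ∧ (q ∨ p)) → ¬p is true.
    At x: ◇p is true, q ∨ p is true, so ◇p ∧ (q ∨ p) is true.
      At x: ◇p requires p at some successor in {w, z}.
        p holds at w, so ◇p is true at x.
Satisfying worlds: {v, x, y, z}

v, x, y, z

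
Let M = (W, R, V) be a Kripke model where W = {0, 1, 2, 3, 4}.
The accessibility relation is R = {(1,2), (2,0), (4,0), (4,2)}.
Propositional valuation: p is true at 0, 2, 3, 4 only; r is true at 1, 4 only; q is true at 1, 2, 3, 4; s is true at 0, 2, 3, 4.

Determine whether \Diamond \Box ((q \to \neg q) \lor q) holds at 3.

No

Recall that \Box ψ holds at a world iff ψ holds at every accessible world, and \Diamond ψ holds iff ψ holds at some accessible world.
At 3: no accessible worlds, so \Diamond \Box ((q \to \neg q) \lor q) is false.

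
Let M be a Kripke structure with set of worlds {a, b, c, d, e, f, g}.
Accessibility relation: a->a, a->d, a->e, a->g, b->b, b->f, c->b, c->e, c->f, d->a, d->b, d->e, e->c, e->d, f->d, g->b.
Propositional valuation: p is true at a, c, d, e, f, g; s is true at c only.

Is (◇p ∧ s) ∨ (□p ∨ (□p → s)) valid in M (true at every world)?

Yes

Recall that □ψ holds at a world iff ψ holds at every accessible world, and ◇ψ holds iff ψ holds at some accessible world.
Let φ = (◇p ∧ s) ∨ (□p ∨ (□p → s)). Evaluate φ at each world:
  a (successors {a, d, e, g}): φ is true.
  b (successors {b, f}): φ is true.
  c (successors {b, e, f}): φ is true.
  d (successors {a, b, e}): φ is true.
  e (successors {c, d}): φ is true.
  f (successors {d}): φ is true.
  g (successors {b}): φ is true.
For instance, at a:
  At a: ◇p ∧ s is false, □p ∨ (□p → s) is true, so (◇p ∧ s) ∨ (□p ∨ (□p → s)) is true.
    At a: ◇p is true, s is false, so ◇p ∧ s is false.
      At a: ◇p requires p at some successor in {a, d, e, g}.
        p holds at a, so ◇p is true at a.
    At a: □p is true, □p → s is false, so □p ∨ (□p → s) is true.
      At a: □p requires p at every successor {a, d, e, g}.
        At a: p is true.
        At d: p is true.
        At e: p is true.
        At g: p is true.
      So □p is true at a.
      At a: □p is true, s is false, so □p → s is false.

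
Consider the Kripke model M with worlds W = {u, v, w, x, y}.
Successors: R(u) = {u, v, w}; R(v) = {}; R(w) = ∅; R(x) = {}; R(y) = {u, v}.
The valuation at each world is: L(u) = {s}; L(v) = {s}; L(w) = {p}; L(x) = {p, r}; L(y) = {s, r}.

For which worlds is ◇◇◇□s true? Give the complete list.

u, y

Let φ = ◇◇◇□s. Evaluate φ at each world:
  u (successors {u, v, w}): φ is true.
  v (successors ∅): φ is false.
  w (successors ∅): φ is false.
  x (successors ∅): φ is false.
  y (successors {u, v}): φ is true.
For instance, at y:
  At y: ◇◇◇□s requires ◇◇□s at some successor in {u, v}.
    ◇◇□s holds at u, so ◇◇◇□s is true at y.
      At u: ◇◇□s requires ◇□s at some successor in {u, v, w}.
        ◇□s holds at u, so ◇◇□s is true at u.
Satisfying worlds: {u, y}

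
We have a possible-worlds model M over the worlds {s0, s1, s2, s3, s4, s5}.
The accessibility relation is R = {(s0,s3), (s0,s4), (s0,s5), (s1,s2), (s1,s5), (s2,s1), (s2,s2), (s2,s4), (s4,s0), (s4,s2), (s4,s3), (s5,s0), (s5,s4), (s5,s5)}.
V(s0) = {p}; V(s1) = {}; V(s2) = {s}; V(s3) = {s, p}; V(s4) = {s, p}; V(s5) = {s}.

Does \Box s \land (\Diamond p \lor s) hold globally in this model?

Let φ = \Box s \land (\Diamond p \lor s). Evaluate φ at each world:
  s0 (successors {s3, s4, s5}): φ is true.
  s1 (successors {s2, s5}): φ is false.
  s2 (successors {s1, s2, s4}): φ is false.
  s3 (successors ∅): φ is true.
  s4 (successors {s0, s2, s3}): φ is false.
  s5 (successors {s0, s4, s5}): φ is false.
Detail at s1 (counterexample):
  At s1: \Box s is true, \Diamond p \lor s is false, so \Box s \land (\Diamond p \lor s) is false.
    At s1: \Box s requires s at every successor {s2, s5}.
      At s2: s is true.
      At s5: s is true.
    So \Box s is true at s1.
    At s1: \Diamond p is false, s is false, so \Diamond p \lor s is false.
      At s1: \Diamond p requires p at some successor in {s2, s5}.
        At s2: p is false.
        At s5: p is false.
      So \Diamond p is false at s1.

No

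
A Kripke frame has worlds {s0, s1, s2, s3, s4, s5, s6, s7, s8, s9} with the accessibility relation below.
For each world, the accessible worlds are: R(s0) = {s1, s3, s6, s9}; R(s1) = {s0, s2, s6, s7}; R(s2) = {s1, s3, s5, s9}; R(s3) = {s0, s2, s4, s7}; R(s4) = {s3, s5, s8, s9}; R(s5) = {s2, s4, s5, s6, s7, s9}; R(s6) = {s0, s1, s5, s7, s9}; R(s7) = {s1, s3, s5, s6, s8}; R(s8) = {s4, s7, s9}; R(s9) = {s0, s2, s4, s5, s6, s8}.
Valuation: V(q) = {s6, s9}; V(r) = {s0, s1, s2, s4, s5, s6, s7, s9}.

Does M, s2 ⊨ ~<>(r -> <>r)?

At s2: <>(r -> <>r) is true, so ~<>(r -> <>r) is false.
  At s2: <>(r -> <>r) requires r -> <>r at some successor in {s1, s3, s5, s9}.
    r -> <>r holds at s1, so <>(r -> <>r) is true at s2.
      At s1: r is true, <>r is true, so r -> <>r is true.

No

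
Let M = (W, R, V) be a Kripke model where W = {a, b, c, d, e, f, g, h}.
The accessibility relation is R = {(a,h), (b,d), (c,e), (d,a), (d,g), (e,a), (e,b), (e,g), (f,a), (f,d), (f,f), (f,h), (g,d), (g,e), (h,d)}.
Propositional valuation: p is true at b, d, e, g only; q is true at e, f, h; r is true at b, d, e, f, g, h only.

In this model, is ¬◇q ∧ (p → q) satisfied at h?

At h: ¬◇q is true, p → q is true, so ¬◇q ∧ (p → q) is true.
  At h: ◇q is false, so ¬◇q is true.
    At h: ◇q requires q at some successor in {d}.
      At d: q is false.
    So ◇q is false at h.

Yes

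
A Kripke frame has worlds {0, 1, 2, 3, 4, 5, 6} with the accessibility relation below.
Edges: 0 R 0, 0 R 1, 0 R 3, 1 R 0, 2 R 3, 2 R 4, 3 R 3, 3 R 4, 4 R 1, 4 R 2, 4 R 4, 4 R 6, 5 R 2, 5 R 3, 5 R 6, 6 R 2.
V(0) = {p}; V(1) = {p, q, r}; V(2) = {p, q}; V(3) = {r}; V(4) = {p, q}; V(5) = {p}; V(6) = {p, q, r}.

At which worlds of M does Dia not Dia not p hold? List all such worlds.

0, 2, 3, 4, 5

Recall that Dia ψ holds at a world iff ψ holds at some accessible world.
Let φ = Dia not Dia not p. Evaluate φ at each world:
  0 (successors {0, 1, 3}): φ is true.
  1 (successors {0}): φ is false.
  2 (successors {3, 4}): φ is true.
  3 (successors {3, 4}): φ is true.
  4 (successors {1, 2, 4, 6}): φ is true.
  5 (successors {2, 3, 6}): φ is true.
  6 (successors {2}): φ is false.
For instance, at 4:
  At 4: Dia not Dia not p requires not Dia not p at some successor in {1, 2, 4, 6}.
    not Dia not p holds at 1, so Dia not Dia not p is true at 4.
      At 1: Dia not p is false, so not Dia not p is true.
Satisfying worlds: {0, 2, 3, 4, 5}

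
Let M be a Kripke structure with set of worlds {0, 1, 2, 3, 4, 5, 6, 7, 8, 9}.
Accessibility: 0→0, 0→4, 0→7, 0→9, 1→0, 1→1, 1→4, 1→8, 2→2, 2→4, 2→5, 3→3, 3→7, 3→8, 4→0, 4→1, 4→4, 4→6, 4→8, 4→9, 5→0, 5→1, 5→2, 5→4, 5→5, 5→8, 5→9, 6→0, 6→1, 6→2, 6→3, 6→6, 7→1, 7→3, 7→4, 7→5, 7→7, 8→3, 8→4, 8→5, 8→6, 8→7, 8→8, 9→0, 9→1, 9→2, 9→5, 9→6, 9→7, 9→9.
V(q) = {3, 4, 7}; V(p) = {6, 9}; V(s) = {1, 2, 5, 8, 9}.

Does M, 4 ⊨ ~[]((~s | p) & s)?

Yes

Recall that []ψ holds at a world iff ψ holds at every accessible world, and <>ψ holds iff ψ holds at some accessible world.
At 4: []((~s | p) & s) is false, so ~[]((~s | p) & s) is true.
  At 4: []((~s | p) & s) requires (~s | p) & s at every successor {0, 1, 4, 6, 8, 9}.
    (~s | p) & s fails at 0, so []((~s | p) & s) is false at 4.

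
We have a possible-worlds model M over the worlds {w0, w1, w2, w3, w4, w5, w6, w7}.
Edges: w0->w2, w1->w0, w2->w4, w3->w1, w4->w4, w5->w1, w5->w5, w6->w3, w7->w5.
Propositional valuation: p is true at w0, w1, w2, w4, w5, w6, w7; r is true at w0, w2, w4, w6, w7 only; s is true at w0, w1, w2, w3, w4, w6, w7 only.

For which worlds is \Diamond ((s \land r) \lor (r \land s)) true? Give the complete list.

Let φ = \Diamond ((s \land r) \lor (r \land s)). Evaluate φ at each world:
  w0 (successors {w2}): φ is true.
  w1 (successors {w0}): φ is true.
  w2 (successors {w4}): φ is true.
  w3 (successors {w1}): φ is false.
  w4 (successors {w4}): φ is true.
  w5 (successors {w1, w5}): φ is false.
  w6 (successors {w3}): φ is false.
  w7 (successors {w5}): φ is false.
For instance, at w0:
  At w0: \Diamond ((s \land r) \lor (r \land s)) requires (s \land r) \lor (r \land s) at some successor in {w2}.
    (s \land r) \lor (r \land s) holds at w2, so \Diamond ((s \land r) \lor (r \land s)) is true at w0.
Satisfying worlds: {w0, w1, w2, w4}

w0, w1, w2, w4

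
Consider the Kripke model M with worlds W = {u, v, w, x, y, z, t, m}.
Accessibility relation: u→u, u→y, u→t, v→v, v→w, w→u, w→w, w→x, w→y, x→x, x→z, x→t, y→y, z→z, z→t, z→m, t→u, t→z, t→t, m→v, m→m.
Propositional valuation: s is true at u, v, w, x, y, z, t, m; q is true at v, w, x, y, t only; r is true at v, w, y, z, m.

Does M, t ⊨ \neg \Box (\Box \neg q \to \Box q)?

No

At t: \Box (\Box \neg q \to \Box q) is true, so \neg \Box (\Box \neg q \to \Box q) is false.
  At t: \Box (\Box \neg q \to \Box q) requires \Box \neg q \to \Box q at every successor {u, z, t}.
      At u: \Box \neg q is false, \Box q is false, so \Box \neg q \to \Box q is true.
      At z: \Box \neg q is false, \Box q is false, so \Box \neg q \to \Box q is true.
      At t: \Box \neg q is false, \Box q is false, so \Box \neg q \to \Box q is true.
  So \Box (\Box \neg q \to \Box q) is true at t.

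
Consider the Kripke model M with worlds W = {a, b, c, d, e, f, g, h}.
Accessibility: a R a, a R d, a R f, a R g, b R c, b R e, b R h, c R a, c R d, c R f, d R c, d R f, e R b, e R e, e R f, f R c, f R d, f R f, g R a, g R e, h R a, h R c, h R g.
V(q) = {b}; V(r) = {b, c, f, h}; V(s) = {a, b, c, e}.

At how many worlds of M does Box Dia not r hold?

5

Let φ = Box Dia not r. Evaluate φ at each world:
  a (successors {a, d, f, g}): φ is false.
  b (successors {c, e, h}): φ is true.
  c (successors {a, d, f}): φ is false.
  d (successors {c, f}): φ is true.
  e (successors {b, e, f}): φ is true.
  f (successors {c, d, f}): φ is false.
  g (successors {a, e}): φ is true.
  h (successors {a, c, g}): φ is true.
For instance, at c:
  At c: Box Dia not r requires Dia not r at every successor {a, d, f}.
    Dia not r fails at d, so Box Dia not r is false at c.
      At d: Dia not r requires not r at some successor in {c, f}.
        At c: not r is false.
        At f: not r is false.
      So Dia not r is false at d.
Satisfying worlds: {b, d, e, g, h}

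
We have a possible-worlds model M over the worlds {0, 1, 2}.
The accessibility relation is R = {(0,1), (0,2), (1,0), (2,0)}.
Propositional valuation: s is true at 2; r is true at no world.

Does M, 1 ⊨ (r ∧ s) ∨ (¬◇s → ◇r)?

No

At 1: r ∧ s is false, ¬◇s → ◇r is false, so (r ∧ s) ∨ (¬◇s → ◇r) is false.
  At 1: ¬◇s is true, ◇r is false, so ¬◇s → ◇r is false.
    At 1: ◇s is false, so ¬◇s is true.
      At 1: ◇s requires s at some successor in {0}.
        At 0: s is false.
      So ◇s is false at 1.
    At 1: ◇r requires r at some successor in {0}.
      At 0: r is false.
    So ◇r is false at 1.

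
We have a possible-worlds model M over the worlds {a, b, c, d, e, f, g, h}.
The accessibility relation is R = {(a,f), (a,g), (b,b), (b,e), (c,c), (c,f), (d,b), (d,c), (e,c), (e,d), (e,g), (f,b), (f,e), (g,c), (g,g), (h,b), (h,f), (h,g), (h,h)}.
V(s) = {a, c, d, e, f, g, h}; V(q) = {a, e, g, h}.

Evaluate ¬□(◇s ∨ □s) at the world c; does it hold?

At c: □(◇s ∨ □s) is true, so ¬□(◇s ∨ □s) is false.
  At c: □(◇s ∨ □s) requires ◇s ∨ □s at every successor {c, f}.
      At c: ◇s is true, □s is true, so ◇s ∨ □s is true.
      At f: ◇s is true, □s is false, so ◇s ∨ □s is true.
  So □(◇s ∨ □s) is true at c.

No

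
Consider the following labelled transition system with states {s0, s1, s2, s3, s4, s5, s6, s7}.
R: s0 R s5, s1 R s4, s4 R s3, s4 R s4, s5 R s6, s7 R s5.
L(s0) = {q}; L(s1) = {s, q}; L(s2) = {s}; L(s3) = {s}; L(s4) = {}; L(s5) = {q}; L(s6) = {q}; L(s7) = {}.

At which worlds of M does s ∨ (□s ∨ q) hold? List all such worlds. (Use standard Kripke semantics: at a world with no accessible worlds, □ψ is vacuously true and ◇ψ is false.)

s0, s1, s2, s3, s5, s6

Let φ = s ∨ (□s ∨ q). Evaluate φ at each world:
  s0 (successors {s5}): φ is true.
  s1 (successors {s4}): φ is true.
  s2 (successors ∅): φ is true.
  s3 (successors ∅): φ is true.
  s4 (successors {s3, s4}): φ is false.
  s5 (successors {s6}): φ is true.
  s6 (successors ∅): φ is true.
  s7 (successors {s5}): φ is false.
For instance, at s0:
  At s0: s is false, □s ∨ q is true, so s ∨ (□s ∨ q) is true.
    At s0: □s is false, q is true, so □s ∨ q is true.
      At s0: □s requires s at every successor {s5}.
        s fails at s5, so □s is false at s0.
Satisfying worlds: {s0, s1, s2, s3, s5, s6}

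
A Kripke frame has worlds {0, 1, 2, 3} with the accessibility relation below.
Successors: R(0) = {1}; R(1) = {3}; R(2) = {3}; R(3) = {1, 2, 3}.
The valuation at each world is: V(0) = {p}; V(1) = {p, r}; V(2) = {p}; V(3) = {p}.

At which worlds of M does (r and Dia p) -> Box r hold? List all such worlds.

Let φ = (r and Dia p) -> Box r. Evaluate φ at each world:
  0 (successors {1}): φ is true.
  1 (successors {3}): φ is false.
  2 (successors {3}): φ is true.
  3 (successors {1, 2, 3}): φ is true.
For instance, at 0:
  At 0: r and Dia p is false, Box r is true, so (r and Dia p) -> Box r is true.
    At 0: r is false, Dia p is true, so r and Dia p is false.
      At 0: Dia p requires p at some successor in {1}.
        p holds at 1, so Dia p is true at 0.
    At 0: Box r requires r at every successor {1}.
      At 1: r is true.
    So Box r is true at 0.
Satisfying worlds: {0, 2, 3}

0, 2, 3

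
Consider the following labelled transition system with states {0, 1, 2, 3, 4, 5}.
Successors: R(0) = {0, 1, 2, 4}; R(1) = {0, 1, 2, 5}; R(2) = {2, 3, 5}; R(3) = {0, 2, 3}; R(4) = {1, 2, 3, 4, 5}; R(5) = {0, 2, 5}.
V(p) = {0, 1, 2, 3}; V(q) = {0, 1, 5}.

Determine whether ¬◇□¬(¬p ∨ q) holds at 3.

Recall that □ψ holds at a world iff ψ holds at every accessible world, and ◇ψ holds iff ψ holds at some accessible world.
At 3: ◇□¬(¬p ∨ q) is false, so ¬◇□¬(¬p ∨ q) is true.
  At 3: ◇□¬(¬p ∨ q) requires □¬(¬p ∨ q) at some successor in {0, 2, 3}.
    At 0: □¬(¬p ∨ q) is false.
    At 2: □¬(¬p ∨ q) is false.
    At 3: □¬(¬p ∨ q) is false.
  So ◇□¬(¬p ∨ q) is false at 3.

Yes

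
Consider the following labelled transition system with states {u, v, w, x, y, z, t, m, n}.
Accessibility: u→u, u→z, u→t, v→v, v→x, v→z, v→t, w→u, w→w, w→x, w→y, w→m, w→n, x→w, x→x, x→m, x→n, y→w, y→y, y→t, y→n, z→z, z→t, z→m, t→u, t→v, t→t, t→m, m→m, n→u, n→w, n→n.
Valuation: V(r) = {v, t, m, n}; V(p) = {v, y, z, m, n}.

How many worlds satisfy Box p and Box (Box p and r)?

1

Let φ = Box p and Box (Box p and r). Evaluate φ at each world:
  u (successors {u, z, t}): φ is false.
  v (successors {v, x, z, t}): φ is false.
  w (successors {u, w, x, y, m, n}): φ is false.
  x (successors {w, x, m, n}): φ is false.
  y (successors {w, y, t, n}): φ is false.
  z (successors {z, t, m}): φ is false.
  t (successors {u, v, t, m}): φ is false.
  m (successors {m}): φ is true.
  n (successors {u, w, n}): φ is false.
For instance, at n:
  At n: Box p is false, Box (Box p and r) is false, so Box p and Box (Box p and r) is false.
    At n: Box p requires p at every successor {u, w, n}.
      p fails at u, so Box p is false at n.
    At n: Box (Box p and r) requires Box p and r at every successor {u, w, n}.
      Box p and r fails at u, so Box (Box p and r) is false at n.
Satisfying worlds: {m}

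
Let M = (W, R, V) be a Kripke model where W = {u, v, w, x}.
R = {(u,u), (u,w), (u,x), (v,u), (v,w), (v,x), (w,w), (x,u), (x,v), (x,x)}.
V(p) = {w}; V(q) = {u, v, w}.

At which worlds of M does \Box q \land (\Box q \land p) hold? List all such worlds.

Let φ = \Box q \land (\Box q \land p). Evaluate φ at each world:
  u (successors {u, w, x}): φ is false.
  v (successors {u, w, x}): φ is false.
  w (successors {w}): φ is true.
  x (successors {u, v, x}): φ is false.
For instance, at x:
  At x: \Box q is false, \Box q \land p is false, so \Box q \land (\Box q \land p) is false.
    At x: \Box q requires q at every successor {u, v, x}.
      q fails at x, so \Box q is false at x.
    At x: \Box q is false, p is false, so \Box q \land p is false.
      At x: \Box q requires q at every successor {u, v, x}.
        q fails at x, so \Box q is false at x.
Satisfying worlds: {w}

w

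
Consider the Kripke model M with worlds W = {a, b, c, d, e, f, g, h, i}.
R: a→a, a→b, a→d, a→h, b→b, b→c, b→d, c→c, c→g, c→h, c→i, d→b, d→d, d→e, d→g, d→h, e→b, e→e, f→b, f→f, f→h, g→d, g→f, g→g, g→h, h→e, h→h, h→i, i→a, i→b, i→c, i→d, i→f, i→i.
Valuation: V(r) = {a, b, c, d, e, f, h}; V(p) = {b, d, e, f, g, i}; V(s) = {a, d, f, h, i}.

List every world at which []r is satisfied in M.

a, b, e, f

Let φ = []r. Evaluate φ at each world:
  a (successors {a, b, d, h}): φ is true.
  b (successors {b, c, d}): φ is true.
  c (successors {c, g, h, i}): φ is false.
  d (successors {b, d, e, g, h}): φ is false.
  e (successors {b, e}): φ is true.
  f (successors {b, f, h}): φ is true.
  g (successors {d, f, g, h}): φ is false.
  h (successors {e, h, i}): φ is false.
  i (successors {a, b, c, d, f, i}): φ is false.
For instance, at a:
  At a: []r requires r at every successor {a, b, d, h}.
    At a: r is true.
    At b: r is true.
    At d: r is true.
    At h: r is true.
  So []r is true at a.
Satisfying worlds: {a, b, e, f}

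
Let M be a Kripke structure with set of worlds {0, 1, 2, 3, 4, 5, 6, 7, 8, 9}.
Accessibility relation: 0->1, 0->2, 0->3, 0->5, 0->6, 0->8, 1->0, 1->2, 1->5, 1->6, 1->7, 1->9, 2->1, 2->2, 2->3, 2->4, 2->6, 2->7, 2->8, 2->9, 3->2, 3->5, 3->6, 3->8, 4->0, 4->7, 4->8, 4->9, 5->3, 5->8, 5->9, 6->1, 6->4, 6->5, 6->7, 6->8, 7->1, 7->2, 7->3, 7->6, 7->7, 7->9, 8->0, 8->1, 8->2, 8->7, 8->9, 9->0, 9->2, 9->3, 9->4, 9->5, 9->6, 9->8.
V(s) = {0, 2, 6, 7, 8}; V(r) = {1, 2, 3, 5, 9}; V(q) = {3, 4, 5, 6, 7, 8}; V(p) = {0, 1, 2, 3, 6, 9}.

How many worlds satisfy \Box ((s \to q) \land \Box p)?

Let φ = \Box ((s \to q) \land \Box p). Evaluate φ at each world:
  0 (successors {1, 2, 3, 5, 6, 8}): φ is false.
  1 (successors {0, 2, 5, 6, 7, 9}): φ is false.
  2 (successors {1, 2, 3, 4, 6, 7, 8, 9}): φ is false.
  3 (successors {2, 5, 6, 8}): φ is false.
  4 (successors {0, 7, 8, 9}): φ is false.
  5 (successors {3, 8, 9}): φ is false.
  6 (successors {1, 4, 5, 7, 8}): φ is false.
  7 (successors {1, 2, 3, 6, 7, 9}): φ is false.
  8 (successors {0, 1, 2, 7, 9}): φ is false.
  9 (successors {0, 2, 3, 4, 5, 6, 8}): φ is false.
For instance, at 3:
  At 3: \Box ((s \to q) \land \Box p) requires (s \to q) \land \Box p at every successor {2, 5, 6, 8}.
    (s \to q) \land \Box p fails at 2, so \Box ((s \to q) \land \Box p) is false at 3.
      At 2: s \to q is false, \Box p is false, so (s \to q) \land \Box p is false.
Satisfying worlds: none.

0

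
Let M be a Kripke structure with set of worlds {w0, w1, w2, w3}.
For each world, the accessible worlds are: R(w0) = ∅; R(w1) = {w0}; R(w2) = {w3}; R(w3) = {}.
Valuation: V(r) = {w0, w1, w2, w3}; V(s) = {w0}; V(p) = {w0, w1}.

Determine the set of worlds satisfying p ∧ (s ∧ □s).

w0

Let φ = p ∧ (s ∧ □s). Evaluate φ at each world:
  w0 (successors ∅): φ is true.
  w1 (successors {w0}): φ is false.
  w2 (successors {w3}): φ is false.
  w3 (successors ∅): φ is false.
For instance, at w2:
  At w2: p is false, s ∧ □s is false, so p ∧ (s ∧ □s) is false.
    At w2: s is false, □s is false, so s ∧ □s is false.
      At w2: □s requires s at every successor {w3}.
        s fails at w3, so □s is false at w2.
Satisfying worlds: {w0}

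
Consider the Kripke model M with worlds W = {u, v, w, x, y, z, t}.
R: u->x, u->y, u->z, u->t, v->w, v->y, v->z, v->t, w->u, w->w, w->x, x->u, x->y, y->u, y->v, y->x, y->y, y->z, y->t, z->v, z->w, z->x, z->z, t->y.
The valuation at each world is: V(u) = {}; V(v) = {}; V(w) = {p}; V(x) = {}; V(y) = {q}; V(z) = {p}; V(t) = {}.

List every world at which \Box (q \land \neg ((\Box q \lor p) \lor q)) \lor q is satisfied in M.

Let φ = \Box (q \land \neg ((\Box q \lor p) \lor q)) \lor q. Evaluate φ at each world:
  u (successors {x, y, z, t}): φ is false.
  v (successors {w, y, z, t}): φ is false.
  w (successors {u, w, x}): φ is false.
  x (successors {u, y}): φ is false.
  y (successors {u, v, x, y, z, t}): φ is true.
  z (successors {v, w, x, z}): φ is false.
  t (successors {y}): φ is false.
For instance, at y:
  At y: \Box (q \land \neg ((\Box q \lor p) \lor q)) is false, q is true, so \Box (q \land \neg ((\Box q \lor p) \lor q)) \lor q is true.
    At y: \Box (q \land \neg ((\Box q \lor p) \lor q)) requires q \land \neg ((\Box q \lor p) \lor q) at every successor {u, v, x, y, z, t}.
      q \land \neg ((\Box q \lor p) \lor q) fails at u, so \Box (q \land \neg ((\Box q \lor p) \lor q)) is false at y.
Satisfying worlds: {y}

y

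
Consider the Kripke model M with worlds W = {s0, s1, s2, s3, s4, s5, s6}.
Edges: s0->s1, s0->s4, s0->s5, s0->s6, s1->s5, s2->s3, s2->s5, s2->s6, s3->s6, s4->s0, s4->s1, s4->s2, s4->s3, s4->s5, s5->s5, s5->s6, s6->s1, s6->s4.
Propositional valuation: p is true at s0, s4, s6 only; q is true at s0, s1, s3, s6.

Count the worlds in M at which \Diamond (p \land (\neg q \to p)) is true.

6

Recall that \Diamond ψ holds at a world iff ψ holds at some accessible world.
Let φ = \Diamond (p \land (\neg q \to p)). Evaluate φ at each world:
  s0 (successors {s1, s4, s5, s6}): φ is true.
  s1 (successors {s5}): φ is false.
  s2 (successors {s3, s5, s6}): φ is true.
  s3 (successors {s6}): φ is true.
  s4 (successors {s0, s1, s2, s3, s5}): φ is true.
  s5 (successors {s5, s6}): φ is true.
  s6 (successors {s1, s4}): φ is true.
For instance, at s1:
  At s1: \Diamond (p \land (\neg q \to p)) requires p \land (\neg q \to p) at some successor in {s5}.
    At s5: p \land (\neg q \to p) is false.
  So \Diamond (p \land (\neg q \to p)) is false at s1.
Satisfying worlds: {s0, s2, s3, s4, s5, s6}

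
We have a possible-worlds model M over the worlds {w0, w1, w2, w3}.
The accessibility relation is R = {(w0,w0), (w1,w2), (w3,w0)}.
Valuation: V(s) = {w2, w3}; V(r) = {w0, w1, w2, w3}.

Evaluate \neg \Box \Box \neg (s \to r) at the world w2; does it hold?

No

At w2: \Box \Box \neg (s \to r) is true, so \neg \Box \Box \neg (s \to r) is false.
  At w2: no accessible worlds, so \Box \Box \neg (s \to r) holds vacuously.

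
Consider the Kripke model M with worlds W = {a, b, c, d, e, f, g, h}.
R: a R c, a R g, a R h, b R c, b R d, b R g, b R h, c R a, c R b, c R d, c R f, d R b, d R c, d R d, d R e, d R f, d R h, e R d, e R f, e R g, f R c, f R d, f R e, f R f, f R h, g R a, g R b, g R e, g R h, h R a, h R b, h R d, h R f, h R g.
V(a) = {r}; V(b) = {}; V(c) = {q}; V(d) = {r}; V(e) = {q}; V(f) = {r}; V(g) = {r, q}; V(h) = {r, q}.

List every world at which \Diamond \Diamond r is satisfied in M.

a, b, c, d, e, f, g, h

Let φ = \Diamond \Diamond r. Evaluate φ at each world:
  a (successors {c, g, h}): φ is true.
  b (successors {c, d, g, h}): φ is true.
  c (successors {a, b, d, f}): φ is true.
  d (successors {b, c, d, e, f, h}): φ is true.
  e (successors {d, f, g}): φ is true.
  f (successors {c, d, e, f, h}): φ is true.
  g (successors {a, b, e, h}): φ is true.
  h (successors {a, b, d, f, g}): φ is true.
For instance, at d:
  At d: \Diamond \Diamond r requires \Diamond r at some successor in {b, c, d, e, f, h}.
    \Diamond r holds at b, so \Diamond \Diamond r is true at d.
      At b: \Diamond r requires r at some successor in {c, d, g, h}.
        r holds at d, so \Diamond r is true at b.
Satisfying worlds: {a, b, c, d, e, f, g, h}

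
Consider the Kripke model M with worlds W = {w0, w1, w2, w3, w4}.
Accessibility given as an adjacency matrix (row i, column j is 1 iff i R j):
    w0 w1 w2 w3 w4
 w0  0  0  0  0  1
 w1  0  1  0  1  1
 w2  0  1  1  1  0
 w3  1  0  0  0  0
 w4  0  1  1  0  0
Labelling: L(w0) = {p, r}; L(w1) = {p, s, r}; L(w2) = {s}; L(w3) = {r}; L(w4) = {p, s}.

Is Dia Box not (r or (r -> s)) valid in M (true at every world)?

Let φ = Dia Box not (r or (r -> s)). Evaluate φ at each world:
  w0 (successors {w4}): φ is false.
  w1 (successors {w1, w3, w4}): φ is false.
  w2 (successors {w1, w2, w3}): φ is false.
  w3 (successors {w0}): φ is false.
  w4 (successors {w1, w2}): φ is false.
Detail at w0 (counterexample):
  At w0: Dia Box not (r or (r -> s)) requires Box not (r or (r -> s)) at some successor in {w4}.
    At w4: Box not (r or (r -> s)) is false.
  So Dia Box not (r or (r -> s)) is false at w0.

No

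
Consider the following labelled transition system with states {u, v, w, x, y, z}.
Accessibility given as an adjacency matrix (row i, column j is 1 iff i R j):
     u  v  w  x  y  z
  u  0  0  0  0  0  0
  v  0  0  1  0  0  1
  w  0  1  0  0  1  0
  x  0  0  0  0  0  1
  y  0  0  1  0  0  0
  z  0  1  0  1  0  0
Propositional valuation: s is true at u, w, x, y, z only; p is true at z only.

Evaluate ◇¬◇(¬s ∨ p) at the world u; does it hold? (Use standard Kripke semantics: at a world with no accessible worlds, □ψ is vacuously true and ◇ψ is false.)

No

At u: no accessible worlds, so ◇¬◇(¬s ∨ p) is false.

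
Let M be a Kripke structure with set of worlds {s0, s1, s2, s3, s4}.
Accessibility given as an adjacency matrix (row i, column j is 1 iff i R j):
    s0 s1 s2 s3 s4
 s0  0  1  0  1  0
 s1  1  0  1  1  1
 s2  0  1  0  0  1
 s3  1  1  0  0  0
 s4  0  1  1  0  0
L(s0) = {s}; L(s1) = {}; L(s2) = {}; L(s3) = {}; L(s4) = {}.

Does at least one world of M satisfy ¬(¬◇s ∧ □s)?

Yes

Let φ = ¬(¬◇s ∧ □s). Evaluate φ at each world:
  s0 (successors {s1, s3}): φ is true.
  s1 (successors {s0, s2, s3, s4}): φ is true.
  s2 (successors {s1, s4}): φ is true.
  s3 (successors {s0, s1}): φ is true.
  s4 (successors {s1, s2}): φ is true.
Detail at s0 (witness):
  At s0: ¬◇s ∧ □s is false, so ¬(¬◇s ∧ □s) is true.
    At s0: ¬◇s is true, □s is false, so ¬◇s ∧ □s is false.
      At s0: ◇s is false, so ¬◇s is true.
      At s0: □s requires s at every successor {s1, s3}.
        s fails at s1, so □s is false at s0.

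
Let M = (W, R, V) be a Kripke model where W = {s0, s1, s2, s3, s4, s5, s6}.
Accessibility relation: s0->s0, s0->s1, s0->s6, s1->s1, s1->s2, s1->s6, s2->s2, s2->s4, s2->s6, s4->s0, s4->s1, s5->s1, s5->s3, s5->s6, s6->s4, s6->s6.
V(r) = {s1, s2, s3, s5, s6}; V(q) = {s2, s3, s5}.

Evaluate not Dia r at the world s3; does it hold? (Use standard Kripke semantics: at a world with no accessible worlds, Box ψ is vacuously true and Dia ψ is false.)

At s3: Dia r is false, so not Dia r is true.
  At s3: no accessible worlds, so Dia r is false.

Yes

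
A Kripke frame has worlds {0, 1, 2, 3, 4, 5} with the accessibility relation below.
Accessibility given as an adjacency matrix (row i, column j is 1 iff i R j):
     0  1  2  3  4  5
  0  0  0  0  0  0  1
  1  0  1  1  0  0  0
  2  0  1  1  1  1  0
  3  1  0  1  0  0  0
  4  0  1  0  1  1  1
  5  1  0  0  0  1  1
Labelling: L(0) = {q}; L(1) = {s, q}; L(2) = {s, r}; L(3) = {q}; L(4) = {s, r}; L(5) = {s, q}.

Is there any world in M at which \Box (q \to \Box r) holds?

No

Let φ = \Box (q \to \Box r). Evaluate φ at each world:
  0 (successors {5}): φ is false.
  1 (successors {1, 2}): φ is false.
  2 (successors {1, 2, 3, 4}): φ is false.
  3 (successors {0, 2}): φ is false.
  4 (successors {1, 3, 4, 5}): φ is false.
  5 (successors {0, 4, 5}): φ is false.
For instance, at 4:
  At 4: \Box (q \to \Box r) requires q \to \Box r at every successor {1, 3, 4, 5}.
    q \to \Box r fails at 1, so \Box (q \to \Box r) is false at 4.
      At 1: q is true, \Box r is false, so q \to \Box r is false.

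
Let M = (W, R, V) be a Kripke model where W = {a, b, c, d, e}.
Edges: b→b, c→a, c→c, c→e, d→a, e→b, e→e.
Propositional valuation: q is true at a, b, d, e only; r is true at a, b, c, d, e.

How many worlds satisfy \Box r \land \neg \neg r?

5

Let φ = \Box r \land \neg \neg r. Evaluate φ at each world:
  a (successors ∅): φ is true.
  b (successors {b}): φ is true.
  c (successors {a, c, e}): φ is true.
  d (successors {a}): φ is true.
  e (successors {b, e}): φ is true.
For instance, at c:
  At c: \Box r is true, \neg \neg r is true, so \Box r \land \neg \neg r is true.
    At c: \Box r requires r at every successor {a, c, e}.
      At a: r is true.
      At c: r is true.
      At e: r is true.
    So \Box r is true at c.
Satisfying worlds: {a, b, c, d, e}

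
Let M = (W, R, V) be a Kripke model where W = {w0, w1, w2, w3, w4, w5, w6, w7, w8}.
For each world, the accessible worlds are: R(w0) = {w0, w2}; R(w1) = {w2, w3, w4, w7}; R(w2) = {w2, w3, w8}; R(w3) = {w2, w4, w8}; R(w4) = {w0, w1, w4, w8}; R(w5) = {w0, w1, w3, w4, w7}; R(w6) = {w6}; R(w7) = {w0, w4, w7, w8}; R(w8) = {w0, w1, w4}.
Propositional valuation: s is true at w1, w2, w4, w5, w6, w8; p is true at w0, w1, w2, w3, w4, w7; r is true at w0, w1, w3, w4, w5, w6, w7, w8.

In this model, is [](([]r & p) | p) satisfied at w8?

At w8: [](([]r & p) | p) requires ([]r & p) | p at every successor {w0, w1, w4}.
    At w0: []r & p is false, p is true, so ([]r & p) | p is true.
      At w0: []r is false, p is true, so []r & p is false.
    At w1: []r & p is false, p is true, so ([]r & p) | p is true.
      At w1: []r is false, p is true, so []r & p is false.
    At w4: []r & p is true, p is true, so ([]r & p) | p is true.
      At w4: []r is true, p is true, so []r & p is true.
So [](([]r & p) | p) is true at w8.

Yes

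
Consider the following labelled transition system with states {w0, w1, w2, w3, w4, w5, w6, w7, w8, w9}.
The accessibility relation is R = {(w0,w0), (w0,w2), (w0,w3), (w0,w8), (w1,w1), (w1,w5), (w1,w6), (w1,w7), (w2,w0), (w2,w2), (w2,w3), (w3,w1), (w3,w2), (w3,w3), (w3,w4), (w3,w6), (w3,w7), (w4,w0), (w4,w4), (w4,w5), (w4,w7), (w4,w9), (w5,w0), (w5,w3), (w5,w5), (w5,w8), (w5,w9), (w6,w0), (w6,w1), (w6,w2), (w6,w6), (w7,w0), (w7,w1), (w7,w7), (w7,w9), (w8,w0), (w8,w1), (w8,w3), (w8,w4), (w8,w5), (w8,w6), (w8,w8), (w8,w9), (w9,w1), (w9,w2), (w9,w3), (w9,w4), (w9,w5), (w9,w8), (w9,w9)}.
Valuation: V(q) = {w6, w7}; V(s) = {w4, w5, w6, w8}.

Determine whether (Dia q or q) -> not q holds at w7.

Recall that Dia ψ holds at a world iff ψ holds at some accessible world.
At w7: Dia q or q is true, not q is false, so (Dia q or q) -> not q is false.
  At w7: Dia q is true, q is true, so Dia q or q is true.
    At w7: Dia q requires q at some successor in {w0, w1, w7, w9}.
      q holds at w7, so Dia q is true at w7.

No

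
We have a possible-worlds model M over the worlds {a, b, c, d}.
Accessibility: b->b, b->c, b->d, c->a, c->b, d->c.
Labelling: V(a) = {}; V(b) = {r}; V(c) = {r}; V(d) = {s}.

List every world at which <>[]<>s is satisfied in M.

c

Let φ = <>[]<>s. Evaluate φ at each world:
  a (successors ∅): φ is false.
  b (successors {b, c, d}): φ is false.
  c (successors {a, b}): φ is true.
  d (successors {c}): φ is false.
For instance, at d:
  At d: <>[]<>s requires []<>s at some successor in {c}.
    At c: []<>s is false.
  So <>[]<>s is false at d.
Satisfying worlds: {c}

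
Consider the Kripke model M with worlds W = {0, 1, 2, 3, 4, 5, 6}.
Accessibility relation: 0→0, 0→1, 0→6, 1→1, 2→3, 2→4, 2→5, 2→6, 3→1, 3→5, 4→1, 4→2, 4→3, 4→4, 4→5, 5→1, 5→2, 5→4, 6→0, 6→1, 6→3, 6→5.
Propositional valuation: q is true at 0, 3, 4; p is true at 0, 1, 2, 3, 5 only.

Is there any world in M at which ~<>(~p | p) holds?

No

Let φ = ~<>(~p | p). Evaluate φ at each world:
  0 (successors {0, 1, 6}): φ is false.
  1 (successors {1}): φ is false.
  2 (successors {3, 4, 5, 6}): φ is false.
  3 (successors {1, 5}): φ is false.
  4 (successors {1, 2, 3, 4, 5}): φ is false.
  5 (successors {1, 2, 4}): φ is false.
  6 (successors {0, 1, 3, 5}): φ is false.
For instance, at 0:
  At 0: <>(~p | p) is true, so ~<>(~p | p) is false.
    At 0: <>(~p | p) requires ~p | p at some successor in {0, 1, 6}.
      ~p | p holds at 0, so <>(~p | p) is true at 0.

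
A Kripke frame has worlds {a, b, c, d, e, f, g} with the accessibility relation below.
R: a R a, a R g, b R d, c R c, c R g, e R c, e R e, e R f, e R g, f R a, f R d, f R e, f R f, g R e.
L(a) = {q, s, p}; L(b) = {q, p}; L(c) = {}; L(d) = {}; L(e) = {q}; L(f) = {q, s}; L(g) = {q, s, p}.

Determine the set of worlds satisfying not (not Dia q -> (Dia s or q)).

d

Let φ = not (not Dia q -> (Dia s or q)). Evaluate φ at each world:
  a (successors {a, g}): φ is false.
  b (successors {d}): φ is false.
  c (successors {c, g}): φ is false.
  d (successors ∅): φ is true.
  e (successors {c, e, f, g}): φ is false.
  f (successors {a, d, e, f}): φ is false.
  g (successors {e}): φ is false.
For instance, at a:
  At a: not Dia q -> (Dia s or q) is true, so not (not Dia q -> (Dia s or q)) is false.
    At a: not Dia q is false, Dia s or q is true, so not Dia q -> (Dia s or q) is true.
      At a: Dia q is true, so not Dia q is false.
      At a: Dia s is true, q is true, so Dia s or q is true.
Satisfying worlds: {d}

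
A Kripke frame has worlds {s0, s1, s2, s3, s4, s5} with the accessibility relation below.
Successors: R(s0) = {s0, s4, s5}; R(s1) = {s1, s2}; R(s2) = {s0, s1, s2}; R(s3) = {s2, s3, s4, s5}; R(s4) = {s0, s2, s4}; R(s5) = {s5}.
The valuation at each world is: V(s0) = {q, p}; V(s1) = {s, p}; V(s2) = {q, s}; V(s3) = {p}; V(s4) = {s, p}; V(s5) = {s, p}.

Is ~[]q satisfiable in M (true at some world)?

Recall that []ψ holds at a world iff ψ holds at every accessible world, and <>ψ holds iff ψ holds at some accessible world.
Let φ = ~[]q. Evaluate φ at each world:
  s0 (successors {s0, s4, s5}): φ is true.
  s1 (successors {s1, s2}): φ is true.
  s2 (successors {s0, s1, s2}): φ is true.
  s3 (successors {s2, s3, s4, s5}): φ is true.
  s4 (successors {s0, s2, s4}): φ is true.
  s5 (successors {s5}): φ is true.
Detail at s0 (witness):
  At s0: []q is false, so ~[]q is true.
    At s0: []q requires q at every successor {s0, s4, s5}.
      q fails at s4, so []q is false at s0.

Yes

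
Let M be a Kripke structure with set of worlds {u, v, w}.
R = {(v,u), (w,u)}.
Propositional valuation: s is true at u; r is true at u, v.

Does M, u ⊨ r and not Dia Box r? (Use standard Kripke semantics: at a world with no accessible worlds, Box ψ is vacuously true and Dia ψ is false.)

At u: r is true, not Dia Box r is true, so r and not Dia Box r is true.
  At u: Dia Box r is false, so not Dia Box r is true.
    At u: no accessible worlds, so Dia Box r is false.

Yes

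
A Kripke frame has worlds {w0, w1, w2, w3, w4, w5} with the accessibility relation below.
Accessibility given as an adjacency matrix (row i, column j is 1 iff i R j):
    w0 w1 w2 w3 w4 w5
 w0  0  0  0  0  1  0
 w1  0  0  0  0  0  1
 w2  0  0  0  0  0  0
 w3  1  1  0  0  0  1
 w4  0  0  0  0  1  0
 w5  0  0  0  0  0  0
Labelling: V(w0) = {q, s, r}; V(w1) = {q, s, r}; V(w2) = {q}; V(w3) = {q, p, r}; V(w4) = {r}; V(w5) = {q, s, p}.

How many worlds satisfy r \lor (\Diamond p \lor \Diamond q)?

4

Let φ = r \lor (\Diamond p \lor \Diamond q). Evaluate φ at each world:
  w0 (successors {w4}): φ is true.
  w1 (successors {w5}): φ is true.
  w2 (successors ∅): φ is false.
  w3 (successors {w0, w1, w5}): φ is true.
  w4 (successors {w4}): φ is true.
  w5 (successors ∅): φ is false.
For instance, at w1:
  At w1: r is true, \Diamond p \lor \Diamond q is true, so r \lor (\Diamond p \lor \Diamond q) is true.
    At w1: \Diamond p is true, \Diamond q is true, so \Diamond p \lor \Diamond q is true.
      At w1: \Diamond p requires p at some successor in {w5}.
        p holds at w5, so \Diamond p is true at w1.
      At w1: \Diamond q requires q at some successor in {w5}.
        q holds at w5, so \Diamond q is true at w1.
Satisfying worlds: {w0, w1, w3, w4}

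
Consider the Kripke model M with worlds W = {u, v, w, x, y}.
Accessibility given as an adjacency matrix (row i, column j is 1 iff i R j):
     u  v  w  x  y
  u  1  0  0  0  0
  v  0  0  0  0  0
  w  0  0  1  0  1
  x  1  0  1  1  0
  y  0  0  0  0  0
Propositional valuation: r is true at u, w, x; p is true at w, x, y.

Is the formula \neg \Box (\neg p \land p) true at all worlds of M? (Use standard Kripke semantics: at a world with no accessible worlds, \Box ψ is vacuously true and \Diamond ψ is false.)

No

Recall that \Box ψ holds at a world iff ψ holds at every accessible world, and \Diamond ψ holds iff ψ holds at some accessible world.
Let φ = \neg \Box (\neg p \land p). Evaluate φ at each world:
  u (successors {u}): φ is true.
  v (successors ∅): φ is false.
  w (successors {w, y}): φ is true.
  x (successors {u, w, x}): φ is true.
  y (successors ∅): φ is false.
Detail at v (counterexample):
  At v: \Box (\neg p \land p) is true, so \neg \Box (\neg p \land p) is false.
    At v: no accessible worlds, so \Box (\neg p \land p) holds vacuously.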